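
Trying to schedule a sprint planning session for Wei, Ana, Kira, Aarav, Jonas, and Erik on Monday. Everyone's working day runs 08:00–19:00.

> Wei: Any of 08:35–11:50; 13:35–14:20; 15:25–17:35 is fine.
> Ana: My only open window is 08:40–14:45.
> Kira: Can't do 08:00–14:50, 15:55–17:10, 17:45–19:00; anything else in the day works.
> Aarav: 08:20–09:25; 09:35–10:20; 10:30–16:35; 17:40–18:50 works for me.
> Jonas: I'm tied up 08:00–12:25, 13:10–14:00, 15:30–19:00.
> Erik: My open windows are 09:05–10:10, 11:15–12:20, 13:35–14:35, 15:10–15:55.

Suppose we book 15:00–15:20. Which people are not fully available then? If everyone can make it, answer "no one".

Wei free: 08:35-11:50, 13:35-14:20, 15:25-17:35.
Ana free: 08:40-14:45.
Kira free: 14:50-15:55, 17:10-17:45 (invert busy blocks within the working day).
Aarav free: 08:20-09:25, 09:35-10:20, 10:30-16:35, 17:40-18:50.
Jonas free: 12:25-13:10, 14:00-15:30 (invert busy blocks within the working day).
Erik free: 09:05-10:10, 11:15-12:20, 13:35-14:35, 15:10-15:55.
Wei: not fully free for 15:00-15:20. Ana: not fully free for 15:00-15:20. Kira: free for 15:00-15:20. Aarav: free for 15:00-15:20. Jonas: free for 15:00-15:20. Erik: not fully free for 15:00-15:20.

Ana, Erik, Wei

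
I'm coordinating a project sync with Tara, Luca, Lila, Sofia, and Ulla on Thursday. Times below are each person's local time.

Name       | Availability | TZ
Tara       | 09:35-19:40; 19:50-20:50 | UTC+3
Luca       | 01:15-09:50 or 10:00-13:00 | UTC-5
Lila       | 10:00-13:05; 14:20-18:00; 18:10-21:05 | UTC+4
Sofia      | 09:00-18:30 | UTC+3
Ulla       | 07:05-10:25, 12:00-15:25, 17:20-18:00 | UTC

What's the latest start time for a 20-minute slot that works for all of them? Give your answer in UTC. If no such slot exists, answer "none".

Tara in UTC: 06:35-16:40, 16:50-17:50 (subtract 3h to convert from UTC+3).
Luca in UTC: 06:15-14:50, 15:00-18:00 (add 5h to convert from UTC-5).
Lila in UTC: 06:00-09:05, 10:20-14:00, 14:10-17:05 (subtract 4h to convert from UTC+4).
Sofia in UTC: 06:00-15:30 (subtract 3h to convert from UTC+3).
Ulla in UTC: 07:05-10:25, 12:00-15:25, 17:20-18:00.
Tara ∩ Luca: 06:35-14:50, 15:00-16:40, 16:50-17:50.
Tara ∩ Luca ∩ Lila: 06:35-09:05, 10:20-14:00, 14:10-14:50, 15:00-16:40, 16:50-17:05.
Tara ∩ Luca ∩ Lila ∩ Sofia: 06:35-09:05, 10:20-14:00, 14:10-14:50, 15:00-15:30.
Tara ∩ Luca ∩ Lila ∩ Sofia ∩ Ulla: 07:05-09:05, 10:20-10:25, 12:00-14:00, 14:10-14:50, 15:00-15:25.
The last common window of at least 20 minutes is 15:00-15:25; a 20-minute meeting can start as late as 15:05 and still end by 15:25.

15:05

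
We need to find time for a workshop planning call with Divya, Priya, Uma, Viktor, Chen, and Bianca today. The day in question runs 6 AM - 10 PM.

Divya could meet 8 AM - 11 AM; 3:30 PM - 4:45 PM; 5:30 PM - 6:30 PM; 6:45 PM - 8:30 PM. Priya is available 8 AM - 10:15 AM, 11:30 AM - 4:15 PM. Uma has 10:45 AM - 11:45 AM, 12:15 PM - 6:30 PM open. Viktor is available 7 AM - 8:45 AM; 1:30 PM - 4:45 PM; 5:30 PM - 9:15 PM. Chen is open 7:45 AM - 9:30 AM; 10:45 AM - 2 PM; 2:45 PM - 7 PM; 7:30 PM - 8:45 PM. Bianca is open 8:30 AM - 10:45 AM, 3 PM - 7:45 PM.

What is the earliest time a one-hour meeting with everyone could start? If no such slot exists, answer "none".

Divya ∩ Priya: 08:00-10:15, 15:30-16:15.
Divya ∩ Priya ∩ Uma: 15:30-16:15.
Divya ∩ Priya ∩ Uma ∩ Viktor: 15:30-16:15.
Divya ∩ Priya ∩ Uma ∩ Viktor ∩ Chen: 15:30-16:15.
Divya ∩ Priya ∩ Uma ∩ Viktor ∩ Chen ∩ Bianca: 15:30-16:15.
So the common availability across everyone is 15:30-16:15.
No common window is at least 60 minutes long.

none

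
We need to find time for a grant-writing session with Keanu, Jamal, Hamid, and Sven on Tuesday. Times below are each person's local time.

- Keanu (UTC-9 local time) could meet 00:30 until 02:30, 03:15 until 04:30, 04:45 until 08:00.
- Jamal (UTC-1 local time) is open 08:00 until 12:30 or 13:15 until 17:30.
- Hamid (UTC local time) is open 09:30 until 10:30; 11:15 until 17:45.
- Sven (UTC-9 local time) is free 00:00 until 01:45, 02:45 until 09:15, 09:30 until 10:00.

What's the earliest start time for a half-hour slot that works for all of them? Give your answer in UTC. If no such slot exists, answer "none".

Keanu in UTC: 09:30-11:30, 12:15-13:30, 13:45-17:00 (add 9h to convert from UTC-9).
Jamal in UTC: 09:00-13:30, 14:15-18:30 (add 1h to convert from UTC-1).
Hamid in UTC: 09:30-10:30, 11:15-17:45.
Sven in UTC: 09:00-10:45, 11:45-18:15, 18:30-19:00 (add 9h to convert from UTC-9).
Keanu ∩ Jamal: 09:30-11:30, 12:15-13:30, 14:15-17:00.
Keanu ∩ Jamal ∩ Hamid: 09:30-10:30, 11:15-11:30, 12:15-13:30, 14:15-17:00.
Keanu ∩ Jamal ∩ Hamid ∩ Sven: 09:30-10:30, 12:15-13:30, 14:15-17:00.
The first common window of at least 30 minutes is 09:30-10:30, so the earliest start is 09:30.

09:30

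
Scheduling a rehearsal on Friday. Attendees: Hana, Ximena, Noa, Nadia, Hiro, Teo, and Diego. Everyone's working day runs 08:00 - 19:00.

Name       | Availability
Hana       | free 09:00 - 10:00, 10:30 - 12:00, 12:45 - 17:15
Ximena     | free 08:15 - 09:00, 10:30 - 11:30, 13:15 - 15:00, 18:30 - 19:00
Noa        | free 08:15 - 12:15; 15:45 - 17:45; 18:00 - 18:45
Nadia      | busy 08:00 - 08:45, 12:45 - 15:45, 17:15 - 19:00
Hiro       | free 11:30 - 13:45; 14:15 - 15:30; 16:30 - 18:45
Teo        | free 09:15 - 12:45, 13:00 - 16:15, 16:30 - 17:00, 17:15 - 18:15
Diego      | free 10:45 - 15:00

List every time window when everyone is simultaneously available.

none

Hana free: 09:00-10:00, 10:30-12:00, 12:45-17:15.
Ximena free: 08:15-09:00, 10:30-11:30, 13:15-15:00, 18:30-19:00.
Noa free: 08:15-12:15, 15:45-17:45, 18:00-18:45.
Nadia free: 08:45-12:45, 15:45-17:15 (invert busy blocks within the working day).
Hiro free: 11:30-13:45, 14:15-15:30, 16:30-18:45.
Teo free: 09:15-12:45, 13:00-16:15, 16:30-17:00, 17:15-18:15.
Diego free: 10:45-15:00.
Hana ∩ Ximena: 10:30-11:30, 13:15-15:00.
Hana ∩ Ximena ∩ Noa: 10:30-11:30.
Hana ∩ Ximena ∩ Noa ∩ Nadia: 10:30-11:30.
Hana ∩ Ximena ∩ Noa ∩ Nadia ∩ Hiro: ∅.
Hana ∩ Ximena ∩ Noa ∩ Nadia ∩ Hiro ∩ Teo: ∅.
Hana ∩ Ximena ∩ Noa ∩ Nadia ∩ Hiro ∩ Teo ∩ Diego: ∅.
There is no time when everyone is free.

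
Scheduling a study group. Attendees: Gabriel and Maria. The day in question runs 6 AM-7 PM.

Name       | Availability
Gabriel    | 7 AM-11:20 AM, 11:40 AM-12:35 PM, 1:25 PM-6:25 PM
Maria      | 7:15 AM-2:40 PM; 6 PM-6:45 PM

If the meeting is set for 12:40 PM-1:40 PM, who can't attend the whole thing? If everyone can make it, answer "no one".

Gabriel

Gabriel: not fully free for 12:40-13:40. Maria: free for 12:40-13:40.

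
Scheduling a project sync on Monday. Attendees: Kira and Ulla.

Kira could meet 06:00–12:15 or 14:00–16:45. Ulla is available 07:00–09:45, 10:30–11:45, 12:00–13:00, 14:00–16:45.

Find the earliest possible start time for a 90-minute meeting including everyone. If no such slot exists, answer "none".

07:00

Kira ∩ Ulla: 07:00-09:45, 10:30-11:45, 12:00-12:15, 14:00-16:45.
Those are the intersection windows.
The first common window of at least 90 minutes is 07:00-09:45, so the earliest start is 07:00.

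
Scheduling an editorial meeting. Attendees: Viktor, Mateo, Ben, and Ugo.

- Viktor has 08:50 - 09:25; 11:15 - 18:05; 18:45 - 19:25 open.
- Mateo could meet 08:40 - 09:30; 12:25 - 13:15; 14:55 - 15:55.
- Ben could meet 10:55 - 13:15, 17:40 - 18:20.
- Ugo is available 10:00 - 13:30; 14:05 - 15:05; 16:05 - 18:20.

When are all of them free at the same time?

12:25-13:15

Viktor ∩ Mateo: 08:50-09:25, 12:25-13:15, 14:55-15:55.
Viktor ∩ Mateo ∩ Ben: 12:25-13:15.
Viktor ∩ Mateo ∩ Ben ∩ Ugo: 12:25-13:15.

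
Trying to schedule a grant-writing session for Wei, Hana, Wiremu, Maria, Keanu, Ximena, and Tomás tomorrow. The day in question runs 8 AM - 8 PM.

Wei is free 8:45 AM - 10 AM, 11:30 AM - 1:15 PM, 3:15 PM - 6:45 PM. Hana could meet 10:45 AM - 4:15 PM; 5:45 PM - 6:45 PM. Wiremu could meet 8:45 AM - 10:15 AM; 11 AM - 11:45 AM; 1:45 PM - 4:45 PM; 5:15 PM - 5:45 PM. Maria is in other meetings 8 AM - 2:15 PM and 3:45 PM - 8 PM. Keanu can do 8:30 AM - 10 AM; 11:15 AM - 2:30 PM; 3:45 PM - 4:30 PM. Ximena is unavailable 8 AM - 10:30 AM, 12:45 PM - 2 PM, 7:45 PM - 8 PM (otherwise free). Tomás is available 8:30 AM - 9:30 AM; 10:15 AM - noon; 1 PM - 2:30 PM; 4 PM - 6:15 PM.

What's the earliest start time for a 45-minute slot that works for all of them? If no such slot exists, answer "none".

Wei free: 08:45-10:00, 11:30-13:15, 15:15-18:45.
Hana free: 10:45-16:15, 17:45-18:45.
Wiremu free: 08:45-10:15, 11:00-11:45, 13:45-16:45, 17:15-17:45.
Maria free: 14:15-15:45 (invert busy blocks within the working day).
Keanu free: 08:30-10:00, 11:15-14:30, 15:45-16:30.
Ximena free: 10:30-12:45, 14:00-19:45 (invert busy blocks within the working day).
Tomás free: 08:30-09:30, 10:15-12:00, 13:00-14:30, 16:00-18:15.
Wei ∩ Hana: 11:30-13:15, 15:15-16:15, 17:45-18:45.
Wei ∩ Hana ∩ Wiremu: 11:30-11:45, 15:15-16:15.
Wei ∩ Hana ∩ Wiremu ∩ Maria: 15:15-15:45.
Wei ∩ Hana ∩ Wiremu ∩ Maria ∩ Keanu: ∅.
Wei ∩ Hana ∩ Wiremu ∩ Maria ∩ Keanu ∩ Ximena: ∅.
Wei ∩ Hana ∩ Wiremu ∩ Maria ∩ Keanu ∩ Ximena ∩ Tomás: ∅.
There is no time when everyone is free.
No common window is at least 45 minutes long.

none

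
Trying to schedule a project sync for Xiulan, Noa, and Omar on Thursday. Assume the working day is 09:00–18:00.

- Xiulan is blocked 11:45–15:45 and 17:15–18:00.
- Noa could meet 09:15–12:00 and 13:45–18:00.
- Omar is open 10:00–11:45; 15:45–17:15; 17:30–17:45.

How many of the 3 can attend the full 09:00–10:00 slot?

Xiulan free: 09:00-11:45, 15:45-17:15 (invert busy blocks within the working day).
Noa free: 09:15-12:00, 13:45-18:00.
Omar free: 10:00-11:45, 15:45-17:15, 17:30-17:45.
Xiulan can make the full 09:00-10:00 slot — that's 1.

1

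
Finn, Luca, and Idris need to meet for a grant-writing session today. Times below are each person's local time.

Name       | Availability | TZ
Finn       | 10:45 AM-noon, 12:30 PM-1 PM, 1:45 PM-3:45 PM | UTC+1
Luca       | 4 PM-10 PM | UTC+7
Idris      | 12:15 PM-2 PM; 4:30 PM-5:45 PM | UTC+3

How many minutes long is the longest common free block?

75

Finn in UTC: 09:45-11:00, 11:30-12:00, 12:45-14:45 (subtract 1h to convert from UTC+1).
Luca in UTC: 09:00-15:00 (subtract 7h to convert from UTC+7).
Idris in UTC: 09:15-11:00, 13:30-14:45 (subtract 3h to convert from UTC+3).
Finn ∩ Luca: 09:45-11:00, 11:30-12:00, 12:45-14:45.
Finn ∩ Luca ∩ Idris: 09:45-11:00, 13:30-14:45.
Those are the intersection windows.
The longest is 09:45-11:00 at 75 minutes.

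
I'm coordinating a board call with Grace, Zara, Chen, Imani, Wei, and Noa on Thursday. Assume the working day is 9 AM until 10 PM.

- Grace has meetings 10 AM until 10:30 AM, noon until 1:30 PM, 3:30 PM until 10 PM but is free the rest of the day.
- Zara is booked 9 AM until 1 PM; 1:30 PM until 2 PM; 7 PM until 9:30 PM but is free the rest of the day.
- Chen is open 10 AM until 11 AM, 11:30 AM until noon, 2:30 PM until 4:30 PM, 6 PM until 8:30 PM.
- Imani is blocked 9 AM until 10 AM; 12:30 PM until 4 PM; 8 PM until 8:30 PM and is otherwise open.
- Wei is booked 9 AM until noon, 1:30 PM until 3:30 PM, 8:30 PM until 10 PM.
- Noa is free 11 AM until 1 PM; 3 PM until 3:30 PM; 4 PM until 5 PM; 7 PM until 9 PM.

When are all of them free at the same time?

none

Grace free: 09:00-10:00, 10:30-12:00, 13:30-15:30 (invert busy blocks within the working day).
Zara free: 13:00-13:30, 14:00-19:00, 21:30-22:00 (invert busy blocks within the working day).
Chen free: 10:00-11:00, 11:30-12:00, 14:30-16:30, 18:00-20:30.
Imani free: 10:00-12:30, 16:00-20:00, 20:30-22:00 (invert busy blocks within the working day).
Wei free: 12:00-13:30, 15:30-20:30 (invert busy blocks within the working day).
Noa free: 11:00-13:00, 15:00-15:30, 16:00-17:00, 19:00-21:00.
Grace ∩ Zara: 14:00-15:30.
Grace ∩ Zara ∩ Chen: 14:30-15:30.
Grace ∩ Zara ∩ Chen ∩ Imani: ∅.
Grace ∩ Zara ∩ Chen ∩ Imani ∩ Wei: ∅.
Grace ∩ Zara ∩ Chen ∩ Imani ∩ Wei ∩ Noa: ∅.
There is no time when everyone is free.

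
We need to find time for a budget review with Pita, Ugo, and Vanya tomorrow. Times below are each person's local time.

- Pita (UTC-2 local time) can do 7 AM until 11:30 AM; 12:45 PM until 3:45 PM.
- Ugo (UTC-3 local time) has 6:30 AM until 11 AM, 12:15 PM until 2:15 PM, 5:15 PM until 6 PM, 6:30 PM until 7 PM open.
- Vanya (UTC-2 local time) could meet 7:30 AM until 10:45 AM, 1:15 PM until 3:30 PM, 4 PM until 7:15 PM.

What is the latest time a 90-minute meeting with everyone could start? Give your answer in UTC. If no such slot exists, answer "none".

Pita in UTC: 09:00-13:30, 14:45-17:45 (add 2h to convert from UTC-2).
Ugo in UTC: 09:30-14:00, 15:15-17:15, 20:15-21:00, 21:30-22:00 (add 3h to convert from UTC-3).
Vanya in UTC: 09:30-12:45, 15:15-17:30, 18:00-21:15 (add 2h to convert from UTC-2).
Pita ∩ Ugo: 09:30-13:30, 15:15-17:15.
Pita ∩ Ugo ∩ Vanya: 09:30-12:45, 15:15-17:15.
The last common window of at least 90 minutes is 15:15-17:15; a 90-minute meeting can start as late as 15:45 and still end by 17:15.

15:45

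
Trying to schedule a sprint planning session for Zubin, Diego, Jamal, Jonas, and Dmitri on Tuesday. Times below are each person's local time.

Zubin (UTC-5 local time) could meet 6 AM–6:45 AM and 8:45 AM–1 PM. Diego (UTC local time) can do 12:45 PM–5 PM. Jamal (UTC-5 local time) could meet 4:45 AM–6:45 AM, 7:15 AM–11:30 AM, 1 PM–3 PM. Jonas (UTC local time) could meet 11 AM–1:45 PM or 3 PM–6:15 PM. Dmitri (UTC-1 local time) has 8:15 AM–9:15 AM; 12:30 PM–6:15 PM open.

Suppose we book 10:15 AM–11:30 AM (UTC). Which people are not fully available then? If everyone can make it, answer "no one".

Zubin in UTC: 11:00-11:45, 13:45-18:00 (add 5h to convert from UTC-5).
Diego in UTC: 12:45-17:00.
Jamal in UTC: 09:45-11:45, 12:15-16:30, 18:00-20:00 (add 5h to convert from UTC-5).
Jonas in UTC: 11:00-13:45, 15:00-18:15.
Dmitri in UTC: 09:15-10:15, 13:30-19:15 (add 1h to convert from UTC-1).
Zubin: not fully free for 10:15-11:30. Diego: not fully free for 10:15-11:30. Jamal: free for 10:15-11:30. Jonas: not fully free for 10:15-11:30. Dmitri: not fully free for 10:15-11:30.

Diego, Dmitri, Jonas, Zubin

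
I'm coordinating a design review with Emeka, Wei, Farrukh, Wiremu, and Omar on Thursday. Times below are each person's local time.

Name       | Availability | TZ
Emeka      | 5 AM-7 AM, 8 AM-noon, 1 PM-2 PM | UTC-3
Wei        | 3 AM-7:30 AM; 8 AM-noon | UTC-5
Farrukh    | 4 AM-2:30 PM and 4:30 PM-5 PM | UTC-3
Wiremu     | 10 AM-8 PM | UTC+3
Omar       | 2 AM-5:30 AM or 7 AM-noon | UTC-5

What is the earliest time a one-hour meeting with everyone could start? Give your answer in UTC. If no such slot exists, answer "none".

Emeka in UTC: 08:00-10:00, 11:00-15:00, 16:00-17:00 (add 3h to convert from UTC-3).
Wei in UTC: 08:00-12:30, 13:00-17:00 (add 5h to convert from UTC-5).
Farrukh in UTC: 07:00-17:30, 19:30-20:00 (add 3h to convert from UTC-3).
Wiremu in UTC: 07:00-17:00 (subtract 3h to convert from UTC+3).
Omar in UTC: 07:00-10:30, 12:00-17:00 (add 5h to convert from UTC-5).
Emeka ∩ Wei: 08:00-10:00, 11:00-12:30, 13:00-15:00, 16:00-17:00.
Emeka ∩ Wei ∩ Farrukh: 08:00-10:00, 11:00-12:30, 13:00-15:00, 16:00-17:00.
Emeka ∩ Wei ∩ Farrukh ∩ Wiremu: 08:00-10:00, 11:00-12:30, 13:00-15:00, 16:00-17:00.
Emeka ∩ Wei ∩ Farrukh ∩ Wiremu ∩ Omar: 08:00-10:00, 12:00-12:30, 13:00-15:00, 16:00-17:00.
The first common window of at least 60 minutes is 08:00-10:00, so the earliest start is 08:00.

08:00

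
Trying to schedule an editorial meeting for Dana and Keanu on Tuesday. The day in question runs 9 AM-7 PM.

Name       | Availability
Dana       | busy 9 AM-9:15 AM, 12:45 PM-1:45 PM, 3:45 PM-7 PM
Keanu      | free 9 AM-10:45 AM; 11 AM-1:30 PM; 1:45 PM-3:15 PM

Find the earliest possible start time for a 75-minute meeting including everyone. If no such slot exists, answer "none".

Dana free: 09:15-12:45, 13:45-15:45 (invert busy blocks within the working day).
Keanu free: 09:00-10:45, 11:00-13:30, 13:45-15:15.
Dana ∩ Keanu: 09:15-10:45, 11:00-12:45, 13:45-15:15.
The first common window of at least 75 minutes is 09:15-10:45, so the earliest start is 09:15.

09:15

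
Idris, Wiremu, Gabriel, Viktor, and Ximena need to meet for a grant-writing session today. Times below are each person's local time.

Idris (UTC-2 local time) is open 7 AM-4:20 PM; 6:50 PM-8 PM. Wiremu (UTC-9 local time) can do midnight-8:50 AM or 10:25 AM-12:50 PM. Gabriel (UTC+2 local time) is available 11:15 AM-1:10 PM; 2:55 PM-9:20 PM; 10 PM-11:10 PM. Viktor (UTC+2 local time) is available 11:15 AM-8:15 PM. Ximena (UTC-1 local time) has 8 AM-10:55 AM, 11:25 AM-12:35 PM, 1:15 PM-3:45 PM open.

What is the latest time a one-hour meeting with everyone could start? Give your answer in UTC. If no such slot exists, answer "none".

Idris in UTC: 09:00-18:20, 20:50-22:00 (add 2h to convert from UTC-2).
Wiremu in UTC: 09:00-17:50, 19:25-21:50 (add 9h to convert from UTC-9).
Gabriel in UTC: 09:15-11:10, 12:55-19:20, 20:00-21:10 (subtract 2h to convert from UTC+2).
Viktor in UTC: 09:15-18:15 (subtract 2h to convert from UTC+2).
Ximena in UTC: 09:00-11:55, 12:25-13:35, 14:15-16:45 (add 1h to convert from UTC-1).
Idris ∩ Wiremu: 09:00-17:50, 20:50-21:50.
Idris ∩ Wiremu ∩ Gabriel: 09:15-11:10, 12:55-17:50, 20:50-21:10.
Idris ∩ Wiremu ∩ Gabriel ∩ Viktor: 09:15-11:10, 12:55-17:50.
Idris ∩ Wiremu ∩ Gabriel ∩ Viktor ∩ Ximena: 09:15-11:10, 12:55-13:35, 14:15-16:45.
The last common window of at least 60 minutes is 14:15-16:45; a 60-minute meeting can start as late as 15:45 and still end by 16:45.

15:45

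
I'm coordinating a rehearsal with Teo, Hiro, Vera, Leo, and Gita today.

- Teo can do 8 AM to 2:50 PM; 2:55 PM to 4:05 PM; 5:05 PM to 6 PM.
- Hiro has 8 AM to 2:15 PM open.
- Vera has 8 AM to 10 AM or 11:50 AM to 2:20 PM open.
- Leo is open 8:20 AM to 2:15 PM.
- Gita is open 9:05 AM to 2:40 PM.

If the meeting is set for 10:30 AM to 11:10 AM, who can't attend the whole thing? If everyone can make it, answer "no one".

Vera

Teo: free for 10:30-11:10. Hiro: free for 10:30-11:10. Vera: not fully free for 10:30-11:10. Leo: free for 10:30-11:10. Gita: free for 10:30-11:10.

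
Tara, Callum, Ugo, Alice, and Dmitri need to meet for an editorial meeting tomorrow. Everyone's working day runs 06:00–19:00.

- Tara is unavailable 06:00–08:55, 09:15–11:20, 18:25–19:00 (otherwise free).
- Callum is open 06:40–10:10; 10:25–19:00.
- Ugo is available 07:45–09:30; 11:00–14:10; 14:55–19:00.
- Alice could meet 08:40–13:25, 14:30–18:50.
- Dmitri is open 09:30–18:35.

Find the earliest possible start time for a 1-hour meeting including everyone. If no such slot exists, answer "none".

11:20

Tara free: 08:55-09:15, 11:20-18:25 (invert busy blocks within the working day).
Callum free: 06:40-10:10, 10:25-19:00.
Ugo free: 07:45-09:30, 11:00-14:10, 14:55-19:00.
Alice free: 08:40-13:25, 14:30-18:50.
Dmitri free: 09:30-18:35.
Tara ∩ Callum: 08:55-09:15, 11:20-18:25.
Tara ∩ Callum ∩ Ugo: 08:55-09:15, 11:20-14:10, 14:55-18:25.
Tara ∩ Callum ∩ Ugo ∩ Alice: 08:55-09:15, 11:20-13:25, 14:55-18:25.
Tara ∩ Callum ∩ Ugo ∩ Alice ∩ Dmitri: 11:20-13:25, 14:55-18:25.
The first common window of at least 60 minutes is 11:20-13:25, so the earliest start is 11:20.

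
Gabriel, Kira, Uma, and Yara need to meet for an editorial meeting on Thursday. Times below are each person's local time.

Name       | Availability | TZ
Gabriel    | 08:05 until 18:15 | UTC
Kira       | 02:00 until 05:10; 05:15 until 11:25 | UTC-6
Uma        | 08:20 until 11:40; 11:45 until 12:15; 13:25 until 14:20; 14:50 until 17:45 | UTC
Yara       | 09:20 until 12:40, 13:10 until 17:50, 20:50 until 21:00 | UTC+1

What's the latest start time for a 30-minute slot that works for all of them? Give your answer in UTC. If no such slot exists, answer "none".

Gabriel in UTC: 08:05-18:15.
Kira in UTC: 08:00-11:10, 11:15-17:25 (add 6h to convert from UTC-6).
Uma in UTC: 08:20-11:40, 11:45-12:15, 13:25-14:20, 14:50-17:45.
Yara in UTC: 08:20-11:40, 12:10-16:50, 19:50-20:00 (subtract 1h to convert from UTC+1).
Gabriel ∩ Kira: 08:05-11:10, 11:15-17:25.
Gabriel ∩ Kira ∩ Uma: 08:20-11:10, 11:15-11:40, 11:45-12:15, 13:25-14:20, 14:50-17:25.
Gabriel ∩ Kira ∩ Uma ∩ Yara: 08:20-11:10, 11:15-11:40, 12:10-12:15, 13:25-14:20, 14:50-16:50.
So the common availability across everyone is 08:20-11:10, 11:15-11:40, 12:10-12:15, 13:25-14:20, 14:50-16:50.
The last common window of at least 30 minutes is 14:50-16:50; a 30-minute meeting can start as late as 16:20 and still end by 16:50.

16:20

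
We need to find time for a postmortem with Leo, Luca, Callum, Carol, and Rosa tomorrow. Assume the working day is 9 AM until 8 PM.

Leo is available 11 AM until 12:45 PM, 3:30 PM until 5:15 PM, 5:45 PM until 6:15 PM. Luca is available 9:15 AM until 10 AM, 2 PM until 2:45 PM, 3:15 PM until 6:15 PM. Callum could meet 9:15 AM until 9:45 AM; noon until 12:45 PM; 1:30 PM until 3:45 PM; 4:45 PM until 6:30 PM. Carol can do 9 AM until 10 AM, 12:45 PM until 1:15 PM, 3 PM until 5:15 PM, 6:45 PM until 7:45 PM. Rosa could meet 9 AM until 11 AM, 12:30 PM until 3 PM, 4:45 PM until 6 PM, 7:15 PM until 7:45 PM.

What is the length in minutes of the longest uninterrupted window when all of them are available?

Leo ∩ Luca: 15:30-17:15, 17:45-18:15.
Leo ∩ Luca ∩ Callum: 15:30-15:45, 16:45-17:15, 17:45-18:15.
Leo ∩ Luca ∩ Callum ∩ Carol: 15:30-15:45, 16:45-17:15.
Leo ∩ Luca ∩ Callum ∩ Carol ∩ Rosa: 16:45-17:15.
The longest is 16:45-17:15 at 30 minutes.

30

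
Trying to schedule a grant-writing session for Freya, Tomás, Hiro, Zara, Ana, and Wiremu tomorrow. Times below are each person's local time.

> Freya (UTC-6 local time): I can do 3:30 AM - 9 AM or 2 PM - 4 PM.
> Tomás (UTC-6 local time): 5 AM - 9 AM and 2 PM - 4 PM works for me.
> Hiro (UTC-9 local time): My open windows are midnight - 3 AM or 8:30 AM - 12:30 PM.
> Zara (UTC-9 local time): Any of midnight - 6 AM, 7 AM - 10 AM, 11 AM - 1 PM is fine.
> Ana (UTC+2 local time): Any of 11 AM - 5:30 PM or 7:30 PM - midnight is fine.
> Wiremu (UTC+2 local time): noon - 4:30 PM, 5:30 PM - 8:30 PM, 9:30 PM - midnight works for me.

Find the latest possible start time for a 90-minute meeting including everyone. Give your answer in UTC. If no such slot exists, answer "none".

20:00

Freya in UTC: 09:30-15:00, 20:00-22:00 (add 6h to convert from UTC-6).
Tomás in UTC: 11:00-15:00, 20:00-22:00 (add 6h to convert from UTC-6).
Hiro in UTC: 09:00-12:00, 17:30-21:30 (add 9h to convert from UTC-9).
Zara in UTC: 09:00-15:00, 16:00-19:00, 20:00-22:00 (add 9h to convert from UTC-9).
Ana in UTC: 09:00-15:30, 17:30-22:00 (subtract 2h to convert from UTC+2).
Wiremu in UTC: 10:00-14:30, 15:30-18:30, 19:30-22:00 (subtract 2h to convert from UTC+2).
Freya ∩ Tomás: 11:00-15:00, 20:00-22:00.
Freya ∩ Tomás ∩ Hiro: 11:00-12:00, 20:00-21:30.
Freya ∩ Tomás ∩ Hiro ∩ Zara: 11:00-12:00, 20:00-21:30.
Freya ∩ Tomás ∩ Hiro ∩ Zara ∩ Ana: 11:00-12:00, 20:00-21:30.
Freya ∩ Tomás ∩ Hiro ∩ Zara ∩ Ana ∩ Wiremu: 11:00-12:00, 20:00-21:30.
The last common window of at least 90 minutes is 20:00-21:30; a 90-minute meeting can start as late as 20:00 and still end by 21:30.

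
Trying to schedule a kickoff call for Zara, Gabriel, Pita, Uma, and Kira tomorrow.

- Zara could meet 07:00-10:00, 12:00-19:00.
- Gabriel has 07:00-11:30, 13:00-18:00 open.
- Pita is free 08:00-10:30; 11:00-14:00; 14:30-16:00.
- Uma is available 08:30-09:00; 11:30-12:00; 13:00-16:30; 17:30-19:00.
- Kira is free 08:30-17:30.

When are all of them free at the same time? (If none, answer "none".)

08:30-09:00, 13:00-14:00, 14:30-16:00

Zara ∩ Gabriel: 07:00-10:00, 13:00-18:00.
Zara ∩ Gabriel ∩ Pita: 08:00-10:00, 13:00-14:00, 14:30-16:00.
Zara ∩ Gabriel ∩ Pita ∩ Uma: 08:30-09:00, 13:00-14:00, 14:30-16:00.
Zara ∩ Gabriel ∩ Pita ∩ Uma ∩ Kira: 08:30-09:00, 13:00-14:00, 14:30-16:00.
So the common availability across everyone is 08:30-09:00, 13:00-14:00, 14:30-16:00.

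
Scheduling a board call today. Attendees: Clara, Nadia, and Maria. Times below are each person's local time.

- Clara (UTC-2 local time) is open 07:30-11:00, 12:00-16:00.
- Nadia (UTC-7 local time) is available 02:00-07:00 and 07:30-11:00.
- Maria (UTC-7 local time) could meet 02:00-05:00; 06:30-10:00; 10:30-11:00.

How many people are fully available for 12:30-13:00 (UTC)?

Clara in UTC: 09:30-13:00, 14:00-18:00 (add 2h to convert from UTC-2).
Nadia in UTC: 09:00-14:00, 14:30-18:00 (add 7h to convert from UTC-7).
Maria in UTC: 09:00-12:00, 13:30-17:00, 17:30-18:00 (add 7h to convert from UTC-7).
Clara and Nadia can make the full 12:30-13:00 slot — that's 2.

2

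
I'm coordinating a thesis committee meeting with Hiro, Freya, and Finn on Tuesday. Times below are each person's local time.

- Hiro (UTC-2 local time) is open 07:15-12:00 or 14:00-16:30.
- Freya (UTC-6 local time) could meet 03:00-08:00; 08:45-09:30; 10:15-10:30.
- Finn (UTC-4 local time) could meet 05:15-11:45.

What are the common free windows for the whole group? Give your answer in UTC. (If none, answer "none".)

Hiro in UTC: 09:15-14:00, 16:00-18:30 (add 2h to convert from UTC-2).
Freya in UTC: 09:00-14:00, 14:45-15:30, 16:15-16:30 (add 6h to convert from UTC-6).
Finn in UTC: 09:15-15:45 (add 4h to convert from UTC-4).
Hiro ∩ Freya: 09:15-14:00, 16:15-16:30.
Hiro ∩ Freya ∩ Finn: 09:15-14:00.
So the common availability across everyone is 09:15-14:00.

09:15-14:00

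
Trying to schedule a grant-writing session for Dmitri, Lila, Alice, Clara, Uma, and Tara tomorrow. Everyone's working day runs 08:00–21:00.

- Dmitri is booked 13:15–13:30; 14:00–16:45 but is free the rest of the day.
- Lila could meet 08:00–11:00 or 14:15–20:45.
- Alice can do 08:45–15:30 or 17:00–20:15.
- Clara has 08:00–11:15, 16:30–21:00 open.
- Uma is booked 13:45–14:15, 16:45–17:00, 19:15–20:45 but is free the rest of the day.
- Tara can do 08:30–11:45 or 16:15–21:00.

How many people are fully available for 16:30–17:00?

3

Dmitri free: 08:00-13:15, 13:30-14:00, 16:45-21:00 (invert busy blocks within the working day).
Lila free: 08:00-11:00, 14:15-20:45.
Alice free: 08:45-15:30, 17:00-20:15.
Clara free: 08:00-11:15, 16:30-21:00.
Uma free: 08:00-13:45, 14:15-16:45, 17:00-19:15, 20:45-21:00 (invert busy blocks within the working day).
Tara free: 08:30-11:45, 16:15-21:00.
Lila, Clara, and Tara can make the full 16:30-17:00 slot — that's 3.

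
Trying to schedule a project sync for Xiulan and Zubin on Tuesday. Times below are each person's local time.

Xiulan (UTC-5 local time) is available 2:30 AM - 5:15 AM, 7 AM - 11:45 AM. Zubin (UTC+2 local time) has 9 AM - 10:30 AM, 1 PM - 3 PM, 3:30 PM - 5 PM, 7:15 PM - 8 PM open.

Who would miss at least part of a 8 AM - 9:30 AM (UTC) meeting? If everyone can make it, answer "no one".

Xiulan in UTC: 07:30-10:15, 12:00-16:45 (add 5h to convert from UTC-5).
Zubin in UTC: 07:00-08:30, 11:00-13:00, 13:30-15:00, 17:15-18:00 (subtract 2h to convert from UTC+2).
Xiulan: free for 08:00-09:30. Zubin: not fully free for 08:00-09:30.

Zubin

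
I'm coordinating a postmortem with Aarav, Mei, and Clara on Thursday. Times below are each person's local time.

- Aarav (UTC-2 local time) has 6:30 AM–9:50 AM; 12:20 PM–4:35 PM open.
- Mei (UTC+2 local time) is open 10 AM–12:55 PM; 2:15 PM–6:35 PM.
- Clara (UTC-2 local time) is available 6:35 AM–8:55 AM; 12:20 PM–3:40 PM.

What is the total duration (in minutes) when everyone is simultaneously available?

275

Aarav in UTC: 08:30-11:50, 14:20-18:35 (add 2h to convert from UTC-2).
Mei in UTC: 08:00-10:55, 12:15-16:35 (subtract 2h to convert from UTC+2).
Clara in UTC: 08:35-10:55, 14:20-17:40 (add 2h to convert from UTC-2).
Aarav ∩ Mei: 08:30-10:55, 14:20-16:35.
Aarav ∩ Mei ∩ Clara: 08:35-10:55, 14:20-16:35.
Summing the common windows: 140 + 135 = 275 minutes.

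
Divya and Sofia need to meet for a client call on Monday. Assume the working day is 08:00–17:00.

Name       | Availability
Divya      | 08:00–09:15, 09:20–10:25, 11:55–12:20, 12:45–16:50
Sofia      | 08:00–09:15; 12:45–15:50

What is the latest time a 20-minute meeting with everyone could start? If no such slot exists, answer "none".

Divya ∩ Sofia: 08:00-09:15, 12:45-15:50.
So the common availability across everyone is 08:00-09:15, 12:45-15:50.
The last common window of at least 20 minutes is 12:45-15:50; a 20-minute meeting can start as late as 15:30 and still end by 15:50.

15:30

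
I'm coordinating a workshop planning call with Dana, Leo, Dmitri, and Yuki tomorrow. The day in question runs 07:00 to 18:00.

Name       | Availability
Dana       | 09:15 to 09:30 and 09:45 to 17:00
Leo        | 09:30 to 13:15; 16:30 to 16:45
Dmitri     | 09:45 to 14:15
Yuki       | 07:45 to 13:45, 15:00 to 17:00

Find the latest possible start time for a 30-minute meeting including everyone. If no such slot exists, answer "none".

Dana ∩ Leo: 09:45-13:15, 16:30-16:45.
Dana ∩ Leo ∩ Dmitri: 09:45-13:15.
Dana ∩ Leo ∩ Dmitri ∩ Yuki: 09:45-13:15.
Those are the intersection windows.
The last common window of at least 30 minutes is 09:45-13:15; a 30-minute meeting can start as late as 12:45 and still end by 13:15.

12:45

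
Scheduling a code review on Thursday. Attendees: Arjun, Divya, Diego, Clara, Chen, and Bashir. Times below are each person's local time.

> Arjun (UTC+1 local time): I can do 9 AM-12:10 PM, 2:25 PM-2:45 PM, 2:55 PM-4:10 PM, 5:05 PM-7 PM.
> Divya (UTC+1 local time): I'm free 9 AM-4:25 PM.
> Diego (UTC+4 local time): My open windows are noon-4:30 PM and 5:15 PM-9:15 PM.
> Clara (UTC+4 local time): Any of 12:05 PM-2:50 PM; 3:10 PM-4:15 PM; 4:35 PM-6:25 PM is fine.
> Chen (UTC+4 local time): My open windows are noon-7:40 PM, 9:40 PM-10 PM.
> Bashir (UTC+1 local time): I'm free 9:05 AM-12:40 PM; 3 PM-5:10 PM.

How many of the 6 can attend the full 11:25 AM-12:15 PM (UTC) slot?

Arjun in UTC: 08:00-11:10, 13:25-13:45, 13:55-15:10, 16:05-18:00 (subtract 1h to convert from UTC+1).
Divya in UTC: 08:00-15:25 (subtract 1h to convert from UTC+1).
Diego in UTC: 08:00-12:30, 13:15-17:15 (subtract 4h to convert from UTC+4).
Clara in UTC: 08:05-10:50, 11:10-12:15, 12:35-14:25 (subtract 4h to convert from UTC+4).
Chen in UTC: 08:00-15:40, 17:40-18:00 (subtract 4h to convert from UTC+4).
Bashir in UTC: 08:05-11:40, 14:00-16:10 (subtract 1h to convert from UTC+1).
Divya, Diego, Clara, and Chen can make the full 11:25-12:15 slot — that's 4.

4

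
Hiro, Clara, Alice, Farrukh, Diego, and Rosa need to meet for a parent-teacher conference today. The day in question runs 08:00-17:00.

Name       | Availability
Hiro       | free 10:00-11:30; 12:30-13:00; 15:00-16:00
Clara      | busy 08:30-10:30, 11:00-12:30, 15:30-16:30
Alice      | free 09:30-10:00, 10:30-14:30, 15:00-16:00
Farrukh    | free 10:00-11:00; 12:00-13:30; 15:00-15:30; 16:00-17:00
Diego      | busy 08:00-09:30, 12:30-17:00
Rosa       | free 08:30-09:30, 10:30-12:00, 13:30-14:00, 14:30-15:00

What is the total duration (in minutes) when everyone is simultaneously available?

Hiro free: 10:00-11:30, 12:30-13:00, 15:00-16:00.
Clara free: 08:00-08:30, 10:30-11:00, 12:30-15:30, 16:30-17:00 (invert busy blocks within the working day).
Alice free: 09:30-10:00, 10:30-14:30, 15:00-16:00.
Farrukh free: 10:00-11:00, 12:00-13:30, 15:00-15:30, 16:00-17:00.
Diego free: 09:30-12:30 (invert busy blocks within the working day).
Rosa free: 08:30-09:30, 10:30-12:00, 13:30-14:00, 14:30-15:00.
Hiro ∩ Clara: 10:30-11:00, 12:30-13:00, 15:00-15:30.
Hiro ∩ Clara ∩ Alice: 10:30-11:00, 12:30-13:00, 15:00-15:30.
Hiro ∩ Clara ∩ Alice ∩ Farrukh: 10:30-11:00, 12:30-13:00, 15:00-15:30.
Hiro ∩ Clara ∩ Alice ∩ Farrukh ∩ Diego: 10:30-11:00.
Hiro ∩ Clara ∩ Alice ∩ Farrukh ∩ Diego ∩ Rosa: 10:30-11:00.
That's a single block of 30 minutes.

30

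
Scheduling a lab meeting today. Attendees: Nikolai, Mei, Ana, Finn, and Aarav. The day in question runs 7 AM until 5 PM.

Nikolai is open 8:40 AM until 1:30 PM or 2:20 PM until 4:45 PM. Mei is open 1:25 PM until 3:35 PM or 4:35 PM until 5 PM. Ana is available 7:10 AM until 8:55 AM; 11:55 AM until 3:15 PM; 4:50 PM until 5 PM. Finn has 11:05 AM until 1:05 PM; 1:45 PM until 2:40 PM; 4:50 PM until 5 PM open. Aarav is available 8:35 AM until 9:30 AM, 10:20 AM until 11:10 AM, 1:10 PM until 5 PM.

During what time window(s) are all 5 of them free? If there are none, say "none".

14:20-14:40

Nikolai ∩ Mei: 13:25-13:30, 14:20-15:35, 16:35-16:45.
Nikolai ∩ Mei ∩ Ana: 13:25-13:30, 14:20-15:15.
Nikolai ∩ Mei ∩ Ana ∩ Finn: 14:20-14:40.
Nikolai ∩ Mei ∩ Ana ∩ Finn ∩ Aarav: 14:20-14:40.
So the common availability across everyone is 14:20-14:40.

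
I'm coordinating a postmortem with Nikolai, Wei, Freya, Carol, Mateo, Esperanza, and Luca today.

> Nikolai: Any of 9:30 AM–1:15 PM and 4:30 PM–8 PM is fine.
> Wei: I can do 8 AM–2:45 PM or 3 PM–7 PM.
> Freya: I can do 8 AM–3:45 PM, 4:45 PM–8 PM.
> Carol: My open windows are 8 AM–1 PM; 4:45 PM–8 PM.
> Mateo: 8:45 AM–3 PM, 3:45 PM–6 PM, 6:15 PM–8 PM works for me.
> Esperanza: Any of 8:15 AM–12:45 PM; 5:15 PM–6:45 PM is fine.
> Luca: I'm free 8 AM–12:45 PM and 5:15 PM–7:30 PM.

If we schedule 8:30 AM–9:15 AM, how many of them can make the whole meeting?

5

Wei, Freya, Carol, Esperanza, and Luca can make the full 08:30-09:15 slot — that's 5.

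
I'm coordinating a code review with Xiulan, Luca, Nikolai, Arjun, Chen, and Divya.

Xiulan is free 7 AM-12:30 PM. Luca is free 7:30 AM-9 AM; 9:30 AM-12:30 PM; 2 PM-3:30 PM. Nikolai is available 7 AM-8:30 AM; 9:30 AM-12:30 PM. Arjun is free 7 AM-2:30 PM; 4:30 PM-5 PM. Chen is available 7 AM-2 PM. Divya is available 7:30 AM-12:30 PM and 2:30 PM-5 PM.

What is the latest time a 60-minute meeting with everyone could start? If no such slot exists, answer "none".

11:30

Xiulan ∩ Luca: 07:30-09:00, 09:30-12:30.
Xiulan ∩ Luca ∩ Nikolai: 07:30-08:30, 09:30-12:30.
Xiulan ∩ Luca ∩ Nikolai ∩ Arjun: 07:30-08:30, 09:30-12:30.
Xiulan ∩ Luca ∩ Nikolai ∩ Arjun ∩ Chen: 07:30-08:30, 09:30-12:30.
Xiulan ∩ Luca ∩ Nikolai ∩ Arjun ∩ Chen ∩ Divya: 07:30-08:30, 09:30-12:30.
The last common window of at least 60 minutes is 09:30-12:30; a 60-minute meeting can start as late as 11:30 and still end by 12:30.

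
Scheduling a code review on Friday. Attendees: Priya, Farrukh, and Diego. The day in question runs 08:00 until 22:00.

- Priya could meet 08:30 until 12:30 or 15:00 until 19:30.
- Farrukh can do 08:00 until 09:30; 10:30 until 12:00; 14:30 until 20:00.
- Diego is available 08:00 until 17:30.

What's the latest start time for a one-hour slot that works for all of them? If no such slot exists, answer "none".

Priya ∩ Farrukh: 08:30-09:30, 10:30-12:00, 15:00-19:30.
Priya ∩ Farrukh ∩ Diego: 08:30-09:30, 10:30-12:00, 15:00-17:30.
So the common availability across everyone is 08:30-09:30, 10:30-12:00, 15:00-17:30.
The last common window of at least 60 minutes is 15:00-17:30; a 60-minute meeting can start as late as 16:30 and still end by 17:30.

16:30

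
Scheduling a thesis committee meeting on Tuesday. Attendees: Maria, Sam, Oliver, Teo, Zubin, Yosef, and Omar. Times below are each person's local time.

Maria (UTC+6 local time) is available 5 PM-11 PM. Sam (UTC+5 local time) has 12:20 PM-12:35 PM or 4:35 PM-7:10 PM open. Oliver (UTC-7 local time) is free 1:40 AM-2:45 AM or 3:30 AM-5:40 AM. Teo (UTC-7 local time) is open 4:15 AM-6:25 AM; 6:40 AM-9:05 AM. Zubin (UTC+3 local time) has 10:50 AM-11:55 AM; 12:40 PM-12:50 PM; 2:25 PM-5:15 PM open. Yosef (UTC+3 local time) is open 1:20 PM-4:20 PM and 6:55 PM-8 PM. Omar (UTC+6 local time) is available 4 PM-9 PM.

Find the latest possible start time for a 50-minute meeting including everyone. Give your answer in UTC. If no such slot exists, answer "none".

Maria in UTC: 11:00-17:00 (subtract 6h to convert from UTC+6).
Sam in UTC: 07:20-07:35, 11:35-14:10 (subtract 5h to convert from UTC+5).
Oliver in UTC: 08:40-09:45, 10:30-12:40 (add 7h to convert from UTC-7).
Teo in UTC: 11:15-13:25, 13:40-16:05 (add 7h to convert from UTC-7).
Zubin in UTC: 07:50-08:55, 09:40-09:50, 11:25-14:15 (subtract 3h to convert from UTC+3).
Yosef in UTC: 10:20-13:20, 15:55-17:00 (subtract 3h to convert from UTC+3).
Omar in UTC: 10:00-15:00 (subtract 6h to convert from UTC+6).
Maria ∩ Sam: 11:35-14:10.
Maria ∩ Sam ∩ Oliver: 11:35-12:40.
Maria ∩ Sam ∩ Oliver ∩ Teo: 11:35-12:40.
Maria ∩ Sam ∩ Oliver ∩ Teo ∩ Zubin: 11:35-12:40.
Maria ∩ Sam ∩ Oliver ∩ Teo ∩ Zubin ∩ Yosef: 11:35-12:40.
Maria ∩ Sam ∩ Oliver ∩ Teo ∩ Zubin ∩ Yosef ∩ Omar: 11:35-12:40.
The last common window of at least 50 minutes is 11:35-12:40; a 50-minute meeting can start as late as 11:50 and still end by 12:40.

11:50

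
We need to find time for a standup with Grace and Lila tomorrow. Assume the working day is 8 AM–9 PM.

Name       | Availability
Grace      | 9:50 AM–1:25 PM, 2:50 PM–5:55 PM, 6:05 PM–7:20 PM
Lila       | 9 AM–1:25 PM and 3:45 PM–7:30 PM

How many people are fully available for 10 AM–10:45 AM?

2

Grace and Lila can make the full 10:00-10:45 slot — that's 2.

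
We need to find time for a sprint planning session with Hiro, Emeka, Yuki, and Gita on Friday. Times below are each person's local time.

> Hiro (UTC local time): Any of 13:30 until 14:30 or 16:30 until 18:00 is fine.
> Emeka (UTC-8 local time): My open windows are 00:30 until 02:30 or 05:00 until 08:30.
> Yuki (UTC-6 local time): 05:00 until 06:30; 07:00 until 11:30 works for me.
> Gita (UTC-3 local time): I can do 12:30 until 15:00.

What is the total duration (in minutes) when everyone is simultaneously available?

Hiro in UTC: 13:30-14:30, 16:30-18:00.
Emeka in UTC: 08:30-10:30, 13:00-16:30 (add 8h to convert from UTC-8).
Yuki in UTC: 11:00-12:30, 13:00-17:30 (add 6h to convert from UTC-6).
Gita in UTC: 15:30-18:00 (add 3h to convert from UTC-3).
Hiro ∩ Emeka: 13:30-14:30.
Hiro ∩ Emeka ∩ Yuki: 13:30-14:30.
Hiro ∩ Emeka ∩ Yuki ∩ Gita: ∅.
There is no time when everyone is free.
There is no common window, so the total is 0 minutes.

0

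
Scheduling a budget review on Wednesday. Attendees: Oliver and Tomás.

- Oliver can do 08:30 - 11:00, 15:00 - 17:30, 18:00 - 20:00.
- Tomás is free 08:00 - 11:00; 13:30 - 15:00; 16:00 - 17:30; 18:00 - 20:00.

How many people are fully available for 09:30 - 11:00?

2

Oliver and Tomás can make the full 09:30-11:00 slot — that's 2.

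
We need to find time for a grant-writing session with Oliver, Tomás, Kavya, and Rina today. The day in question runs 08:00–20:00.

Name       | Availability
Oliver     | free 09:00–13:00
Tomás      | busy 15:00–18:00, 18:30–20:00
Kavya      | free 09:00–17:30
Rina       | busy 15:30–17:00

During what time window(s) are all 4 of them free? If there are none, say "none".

Oliver free: 09:00-13:00.
Tomás free: 08:00-15:00, 18:00-18:30 (invert busy blocks within the working day).
Kavya free: 09:00-17:30.
Rina free: 08:00-15:30, 17:00-20:00 (invert busy blocks within the working day).
Oliver ∩ Tomás: 09:00-13:00.
Oliver ∩ Tomás ∩ Kavya: 09:00-13:00.
Oliver ∩ Tomás ∩ Kavya ∩ Rina: 09:00-13:00.

09:00-13:00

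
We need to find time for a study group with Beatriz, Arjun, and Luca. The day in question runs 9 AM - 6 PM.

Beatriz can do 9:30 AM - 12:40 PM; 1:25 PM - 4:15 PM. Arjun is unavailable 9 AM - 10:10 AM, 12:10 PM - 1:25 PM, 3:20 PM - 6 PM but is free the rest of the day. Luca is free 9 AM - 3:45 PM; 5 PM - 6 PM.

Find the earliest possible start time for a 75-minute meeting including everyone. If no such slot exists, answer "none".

Beatriz free: 09:30-12:40, 13:25-16:15.
Arjun free: 10:10-12:10, 13:25-15:20 (invert busy blocks within the working day).
Luca free: 09:00-15:45, 17:00-18:00.
Beatriz ∩ Arjun: 10:10-12:10, 13:25-15:20.
Beatriz ∩ Arjun ∩ Luca: 10:10-12:10, 13:25-15:20.
The first common window of at least 75 minutes is 10:10-12:10, so the earliest start is 10:10.

10:10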